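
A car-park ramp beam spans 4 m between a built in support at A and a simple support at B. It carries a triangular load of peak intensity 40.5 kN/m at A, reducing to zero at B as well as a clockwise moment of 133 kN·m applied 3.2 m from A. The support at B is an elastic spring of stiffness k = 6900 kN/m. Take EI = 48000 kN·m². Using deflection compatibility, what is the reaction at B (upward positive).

Take the reaction at B as the redundant and release it; the primary structure is a cantilever fixed at A.
Free-end deflection of the primary structure under the applied loading (downward +):
  triangular load, peak 40.5 at the fixed end: w₀L⁴/(30EI) = 345.6/EI
  clockwise couple 133 at a = 3.2: M₀a(2L − a)/(2EI) = 1021/EI
  δ_0 = 1367/EI
Tip deflection under a unit load at B: L³/(3EI) = 21.33/EI.
With EI = 48000 kN·m²: δ_0 = 0.02848 m and δ_{BB} = 0.000444 m/kN.
Compatibility — the spring shortens by R_B/k under the reaction it provides: δ_0 − R_B·δ_{BB} = R_B/k. With 1/k = 0.000145 m/kN, R_B = δ_0 / (δ_{BB} + 1/k) = 0.02848 / (0.000444 + 0.000145) = 48.32 kN.

R_B = 48.32 kN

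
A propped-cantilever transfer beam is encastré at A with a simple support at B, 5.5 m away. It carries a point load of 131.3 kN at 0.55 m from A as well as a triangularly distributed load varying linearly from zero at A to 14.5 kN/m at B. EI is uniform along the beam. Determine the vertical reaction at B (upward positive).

Choose R_B as the redundant. The primary structure is the cantilever fixed at A.
Free-end deflection of the primary structure under the applied loading (downward +):
  point load 131.3 at a = 0.55: Pa²(3L − a)/(6EI) = 105.6/EI
  triangular load, peak 14.5 at the free end: 11w₀L⁴/(120EI) = 1216/EI
  δ_0 = 1322/EI
Tip deflection under a unit load at B: L³/(3EI) = 55.46/EI.
The prop prevents deflection at B: R_B = δ_0/δ_{BB} = 1322/55.46 = 23.84 kN.

R_B = 23.84 kN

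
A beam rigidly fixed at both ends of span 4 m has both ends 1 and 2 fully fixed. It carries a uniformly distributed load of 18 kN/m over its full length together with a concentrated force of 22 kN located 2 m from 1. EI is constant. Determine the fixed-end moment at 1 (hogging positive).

M_1 = 35 kN·m

Release both end moments; the primary structure is a simply-supported span 12 with redundants M_1 and M_2.
Simple-span end rotations at 1 and 2 under the given loads:
  at 1: UDL 18: wL³/(24EI) = 48/EI
  at 2: UDL 18: wL³/(24EI) = 48/EI
  at 1: point load 22 at a = 2: Pab(L + b)/(6LEI) = 22/EI
  at 2: point load 22 at a = 2: Pab(L + a)/(6LEI) = 22/EI
  θ_10 = 70/EI,  θ_20 = 70/EI
Flexibility coefficients: a unit moment at one end gives L/(3EI) there and L/(6EI) at the far end, so f₁₁ = f₂₂ = 1.333/EI and f₁₂ = f₂₁ = 0.6667/EI.
Compatibility — zero rotation at each built-in end:
  1.333 M_1 + 0.6667 M_2 = 70
  0.6667 M_1 + 1.333 M_2 = 70
Solving the pair gives M_1 = 35 kN·m and M_2 = 35 kN·m (hogging).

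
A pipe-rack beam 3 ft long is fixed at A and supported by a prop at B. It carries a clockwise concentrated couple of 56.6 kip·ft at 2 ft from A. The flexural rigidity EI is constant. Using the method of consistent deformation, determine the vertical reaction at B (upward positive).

R_B = 25.16 kip

Choose R_B as the redundant. The primary structure is the cantilever fixed at A.
Downward deflection at the released point B due to the loads:
  clockwise couple 56.6 at a = 2: M₀a(2L − a)/(2EI) = 226.4/EI
Flexibility coefficient — unit upward force at B: δ_{BB} = L³/(3EI) = 9/EI.
The prop prevents deflection at B: R_B = δ_0/δ_{BB} = 226.4/9 = 25.16 kip.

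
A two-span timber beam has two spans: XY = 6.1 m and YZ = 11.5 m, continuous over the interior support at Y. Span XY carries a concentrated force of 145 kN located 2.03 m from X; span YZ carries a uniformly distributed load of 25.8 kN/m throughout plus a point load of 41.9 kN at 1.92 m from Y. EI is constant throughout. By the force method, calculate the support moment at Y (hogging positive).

Insert a hinge at Y; M_Y is the redundant, and each span becomes simply supported.
Discontinuity in slope at Y on the released structure — sum the simple-span end rotations:
  span XY: point load 145 at a = 2.03: Pab(L + a)/(6LEI) = 266.1/EI
  span YZ: UDL 25.8: wL³/(24EI) = 1635/EI
  span YZ: point load 41.9 at a = 1.92: Pab(L + b)/(6LEI) = 235.5/EI
  relative rotation θ_0 = (266.1 + 1870)/EI = 2137/EI
A unit hogging moment at Y produces rotation L₁/(3EI) + L₂/(3EI) = 5.867/EI.
Slope continuity at Y: θ_0 = M_Y·5.867/EI, so M_Y = 2137/5.867 = 364.2 kN·m (hogging).

M_Y = 364.2 kN·m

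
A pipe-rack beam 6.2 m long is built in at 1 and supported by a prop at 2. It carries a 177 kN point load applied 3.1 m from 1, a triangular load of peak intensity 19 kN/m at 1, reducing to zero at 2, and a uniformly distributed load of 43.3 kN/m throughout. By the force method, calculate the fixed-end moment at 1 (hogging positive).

Take the reaction at 2 as the redundant and release it; the primary structure is a cantilever fixed at 1.
Deflection at 2 on the released cantilever, summing each load's contribution:
  point load 177 at a = 3.1: Pa²(3L − a)/(6EI) = 4394/EI
  triangular load, peak 19 at the fixed end: w₀L⁴/(30EI) = 935.8/EI
  UDL 43.3: wL⁴/(8EI) = 7998/EI
  δ_0 = 13328/EI
Flexibility coefficient — unit upward force at 2: δ_{22} = L³/(3EI) = 79.44/EI.
The prop prevents deflection at 2: R_2 = δ_0/δ_{22} = 13328/79.44 = 167.8 kN.
Moment equilibrium about 1: M_1 = Σ(load moments about 1) − R_2·L = 1503 − 167.8×6.2 = 462.5 kN·m.

M_1 = 462.5 kN·m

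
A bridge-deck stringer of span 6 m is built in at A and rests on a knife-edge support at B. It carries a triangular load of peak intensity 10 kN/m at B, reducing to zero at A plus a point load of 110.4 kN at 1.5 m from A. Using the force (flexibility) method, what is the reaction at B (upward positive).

R_B = 25.99 kN

Release the roller at B. Primary structure: cantilever fixed at A.
Free-end deflection of the primary structure under the applied loading (downward +):
  triangular load, peak 10 at the free end: 11w₀L⁴/(120EI) = 1188/EI
  point load 110.4 at a = 1.5: Pa²(3L − a)/(6EI) = 683.1/EI
  δ_0 = 1871/EI
Tip deflection under a unit load at B: L³/(3EI) = 72/EI.
The prop prevents deflection at B: R_B = δ_0/δ_{BB} = 1871/72 = 25.99 kN.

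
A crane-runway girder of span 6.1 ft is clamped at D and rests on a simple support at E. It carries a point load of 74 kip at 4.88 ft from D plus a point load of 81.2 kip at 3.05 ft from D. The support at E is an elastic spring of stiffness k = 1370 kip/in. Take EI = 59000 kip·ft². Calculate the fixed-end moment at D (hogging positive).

Release the roller at E. Primary structure: cantilever fixed at D.
Downward deflection at the released point E due to the loads:
  point load 74 at a = 4.88: Pa²(3L − a)/(6EI) = 3942/EI
  point load 81.2 at a = 3.05: Pa²(3L − a)/(6EI) = 1920/EI
  δ_0 = 5861/EI
Tip deflection under a unit load at E: L³/(3EI) = 75.66/EI.
With EI = 59000 kip·ft²: δ_0 = 0.099347 ft and δ_{EE} = 0.001282 ft/kip.
Compatibility — the spring shortens by R_E/k under the reaction it provides: δ_0 − R_E·δ_{EE} = R_E/k. With 1/k = 1/(1370×12) ft/kip = 0.000061 ft/kip, R_E = δ_0 / (δ_{EE} + 1/k) = 0.099347 / (0.001282 + 0.000061) = 73.96 kip.
Moment equilibrium about D: M_D = Σ(load moments about D) − R_E·L = 608.8 − 73.96×6.1 = 157.6 kip·ft.

M_D = 157.6 kip·ft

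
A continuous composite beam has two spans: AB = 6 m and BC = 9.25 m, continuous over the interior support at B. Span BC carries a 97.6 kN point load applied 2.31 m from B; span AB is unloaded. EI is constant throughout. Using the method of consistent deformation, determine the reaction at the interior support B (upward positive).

R_B = 97.9 kN

Insert a hinge at B; M_B is the redundant, and each span becomes simply supported.
End slopes at the hinge B, treating each span as simply supported:
  span BC: point load 97.6 at a = 2.31: Pab(L + b)/(6LEI) = 456.4/EI
  relative rotation θ_0 = (0 + 456.4)/EI = 456.4/EI
A unit hogging moment at B produces rotation L₁/(3EI) + L₂/(3EI) = 5.083/EI.
Slope continuity at B: θ_0 = M_B·5.083/EI, so M_B = 456.4/5.083 = 89.79 kN·m (hogging).
Span AB, ΣM about A with M_B applied at B: R_B^{AB}·6 = 0 + 89.79, so R_B^{AB} = 14.96 kN and R_A = 0 − 14.96 = -14.96 kN.
Span BC, ΣM about C: R_B^{BC}·9.25 = 677.3 + 89.79, so R_B^{BC} = 82.93 kN and R_C = 97.6 − 82.93 = 14.67 kN.
R_B = 14.96 + 82.93 = 97.9 kN.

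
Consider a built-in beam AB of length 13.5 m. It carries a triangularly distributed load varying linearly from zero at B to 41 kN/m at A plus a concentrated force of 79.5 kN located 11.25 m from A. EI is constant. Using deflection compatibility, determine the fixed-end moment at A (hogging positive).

Take the two fixed-end moments M_A, M_B as redundants; the released structure is the simple span AB.
On the primary (simply-supported) span, the end slopes from the loading are:
  at A: triangular load, peak 41: w₀L³/(45EI) = 2242/EI
  at B: triangular load, peak 41: 7w₀L³/(360EI) = 1961/EI
  at A: point load 79.5 at a = 11.25: Pab(L + b)/(6LEI) = 391.3/EI
  at B: point load 79.5 at a = 11.25: Pab(L + a)/(6LEI) = 614.9/EI
  θ_A0 = 2633/EI,  θ_B0 = 2576/EI
Flexibility coefficients: a unit moment at one end gives L/(3EI) there and L/(6EI) at the far end, so f₁₁ = f₂₂ = 4.5/EI and f₁₂ = f₂₁ = 2.25/EI.
Compatibility — zero rotation at each built-in end:
  4.5 M_A + 2.25 M_B = 2633
  2.25 M_A + 4.5 M_B = 2576
Solving the pair gives M_A = 398.5 kN·m and M_B = 373.3 kN·m (hogging).

M_A = 398.5 kN·m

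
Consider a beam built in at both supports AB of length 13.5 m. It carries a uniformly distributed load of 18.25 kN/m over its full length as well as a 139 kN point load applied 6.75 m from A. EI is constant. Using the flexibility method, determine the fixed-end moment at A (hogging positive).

M_A = 511.7 kN·m

Take the two fixed-end moments M_A, M_B as redundants; the released structure is the simple span AB.
End rotations of the released simple span under the applied load (×1/EI):
  at A: UDL 18.25: wL³/(24EI) = 1871/EI
  at B: UDL 18.25: wL³/(24EI) = 1871/EI
  at A: point load 139 at a = 6.75: Pab(L + b)/(6LEI) = 1583/EI
  at B: point load 139 at a = 6.75: Pab(L + a)/(6LEI) = 1583/EI
  θ_A0 = 3454/EI,  θ_B0 = 3454/EI
Flexibility coefficients: a unit moment at one end gives L/(3EI) there and L/(6EI) at the far end, so f₁₁ = f₂₂ = 4.5/EI and f₁₂ = f₂₁ = 2.25/EI.
Compatibility — zero rotation at each built-in end:
  4.5 M_A + 2.25 M_B = 3454
  2.25 M_A + 4.5 M_B = 3454
Solving the pair gives M_A = 511.7 kN·m and M_B = 511.7 kN·m (hogging).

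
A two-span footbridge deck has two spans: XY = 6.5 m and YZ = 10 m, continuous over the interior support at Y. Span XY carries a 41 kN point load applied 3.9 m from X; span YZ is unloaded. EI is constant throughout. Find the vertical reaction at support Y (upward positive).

R_Y = 29.72 kN

Release continuity at Y by inserting a hinge; the redundant is the internal moment M_Y. The primary structure is two simply-supported spans XY and YZ.
Rotations at Y on the released spans (each span's end-slope, ×1/EI):
  span XY: point load 41 at a = 3.9: Pab(L + a)/(6LEI) = 110.9/EI
  relative rotation θ_0 = (110.9 + 0)/EI = 110.9/EI
A unit hogging moment at Y produces rotation L₁/(3EI) + L₂/(3EI) = 5.5/EI.
Compatibility: M_Y·(L₁+L₂)/(3EI) = θ_0, giving M_Y = 20.16 kN·m (hogging).
Span XY, ΣM about X with M_Y applied at Y: R_Y^{XY}·6.5 = 159.9 + 20.16, so R_Y^{XY} = 27.7 kN and R_X = 41 − 27.7 = 13.3 kN.
Span YZ, ΣM about Z: R_Y^{YZ}·10 = 0 + 20.16, so R_Y^{YZ} = 2.016 kN and R_Z = 0 − 2.016 = -2.016 kN.
R_Y = 27.7 + 2.016 = 29.72 kN.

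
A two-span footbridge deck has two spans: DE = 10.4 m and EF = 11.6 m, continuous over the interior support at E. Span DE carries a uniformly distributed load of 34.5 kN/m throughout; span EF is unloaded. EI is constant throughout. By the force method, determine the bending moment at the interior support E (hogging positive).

Release continuity at E by inserting a hinge; the redundant is the internal moment M_E. The primary structure is two simply-supported spans DE and EF.
Discontinuity in slope at E on the released structure — sum the simple-span end rotations:
  span DE: UDL 34.5: wL³/(24EI) = 1617/EI
  relative rotation θ_0 = (1617 + 0)/EI = 1617/EI
A unit hogging moment at E produces rotation L₁/(3EI) + L₂/(3EI) = 7.333/EI.
Slope continuity at E: θ_0 = M_E·7.333/EI, so M_E = 1617/7.333 = 220.5 kN·m (hogging).

M_E = 220.5 kN·m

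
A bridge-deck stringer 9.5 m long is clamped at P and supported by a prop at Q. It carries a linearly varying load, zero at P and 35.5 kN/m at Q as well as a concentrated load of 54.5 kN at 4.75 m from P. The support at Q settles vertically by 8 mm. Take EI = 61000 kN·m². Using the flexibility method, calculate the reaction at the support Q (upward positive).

Take the reaction at Q as the redundant and release it; the primary structure is a cantilever fixed at P.
Free-end deflection of the primary structure under the applied loading (downward +):
  triangular load, peak 35.5 at the free end: 11w₀L⁴/(120EI) = 26505/EI
  point load 54.5 at a = 4.75: Pa²(3L − a)/(6EI) = 4867/EI
  δ_0 = 31373/EI
Tip deflection under a unit load at Q: L³/(3EI) = 285.8/EI.
With EI = 61000 kN·m²: δ_0 = 0.51431 m and δ_{QQ} = 0.004685 m/kN.
Compatibility — the beam at Q must follow the support down by 0.008 m: δ_0 − R_Q·δ_{QQ} = 0.008, so R_Q = (0.51431 − 0.008)/0.004685 = 108.1 kN.

R_Q = 108.1 kN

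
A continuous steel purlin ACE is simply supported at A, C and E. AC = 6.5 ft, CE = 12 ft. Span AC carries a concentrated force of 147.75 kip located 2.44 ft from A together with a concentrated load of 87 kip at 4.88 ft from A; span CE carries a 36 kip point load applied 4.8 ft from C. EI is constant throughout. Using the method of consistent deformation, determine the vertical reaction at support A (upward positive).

Insert a hinge at C; M_C is the redundant, and each span becomes simply supported.
Discontinuity in slope at C on the released structure — sum the simple-span end rotations:
  span AC: point load 147.75 at a = 2.44: Pab(L + a)/(6LEI) = 335.5/EI
  span AC: point load 87 at a = 4.88: Pab(L + a)/(6LEI) = 200.7/EI
  span CE: point load 36 at a = 4.8: Pab(L + b)/(6LEI) = 331.8/EI
  relative rotation θ_0 = (536.2 + 331.8)/EI = 868/EI
A unit hogging moment at C produces rotation L₁/(3EI) + L₂/(3EI) = 6.167/EI.
Slope continuity at C: θ_0 = M_C·6.167/EI, so M_C = 868/6.167 = 140.8 kip·ft (hogging).
Span AC, ΣM about A with M_C applied at C: R_C^{AC}·6.5 = 785.1 + 140.8, so R_C^{AC} = 142.4 kip and R_A = 234.8 − 142.4 = 92.32 kip.

R_A = 92.32 kip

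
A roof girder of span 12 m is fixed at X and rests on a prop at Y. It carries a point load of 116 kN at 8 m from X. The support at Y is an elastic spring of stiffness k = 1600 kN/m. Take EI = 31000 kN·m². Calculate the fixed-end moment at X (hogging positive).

Take the reaction at Y as the redundant and release it; the primary structure is a cantilever fixed at X.
Free-end deflection of the primary structure under the applied loading (downward +):
  point load 116 at a = 8: Pa²(3L − a)/(6EI) = 34645/EI
Tip deflection under a unit load at Y: L³/(3EI) = 576/EI.
With EI = 31000 kN·m²: δ_0 = 1.1176 m and δ_{YY} = 0.018581 m/kN.
Compatibility — the spring shortens by R_Y/k under the reaction it provides: δ_0 − R_Y·δ_{YY} = R_Y/k. With 1/k = 0.000625 m/kN, R_Y = δ_0 / (δ_{YY} + 1/k) = 1.1176 / (0.018581 + 0.000625) = 58.19 kN.
Moment equilibrium about X: M_X = Σ(load moments about X) − R_Y·L = 928 − 58.19×12 = 229.7 kN·m.

M_X = 229.7 kN·m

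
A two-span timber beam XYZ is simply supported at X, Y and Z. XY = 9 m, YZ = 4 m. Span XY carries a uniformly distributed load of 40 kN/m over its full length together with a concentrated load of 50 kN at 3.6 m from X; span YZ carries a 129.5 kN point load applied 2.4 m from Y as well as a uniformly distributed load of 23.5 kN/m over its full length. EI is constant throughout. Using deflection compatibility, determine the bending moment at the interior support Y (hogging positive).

Take M_Y as the redundant. Released structure: two simple spans XY and YZ with a hinge at Y.
Rotations at Y on the released spans (each span's end-slope, ×1/EI):
  span XY: UDL 40: wL³/(24EI) = 1215/EI
  span XY: point load 50 at a = 3.6: Pab(L + a)/(6LEI) = 226.8/EI
  span YZ: point load 129.5 at a = 2.4: Pab(L + b)/(6LEI) = 116/EI
  span YZ: UDL 23.5: wL³/(24EI) = 62.67/EI
  relative rotation θ_0 = (1442 + 178.7)/EI = 1620/EI
A unit hogging moment at Y produces rotation L₁/(3EI) + L₂/(3EI) = 4.333/EI.
Slope continuity at Y: θ_0 = M_Y·4.333/EI, so M_Y = 1620/4.333 = 374 kN·m (hogging).

M_Y = 374 kN·m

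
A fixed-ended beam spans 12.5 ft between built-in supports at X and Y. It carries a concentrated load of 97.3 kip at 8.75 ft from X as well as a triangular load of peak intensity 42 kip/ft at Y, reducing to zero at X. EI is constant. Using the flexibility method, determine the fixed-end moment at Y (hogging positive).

Release both end moments; the primary structure is a simply-supported span XY with redundants M_X and M_Y.
Simple-span end rotations at X and Y under the given loads:
  at X: point load 97.3 at a = 8.75: Pab(L + b)/(6LEI) = 691.7/EI
  at Y: point load 97.3 at a = 8.75: Pab(L + a)/(6LEI) = 904.6/EI
  at X: triangular load, peak 42: 7w₀L³/(360EI) = 1595/EI
  at Y: triangular load, peak 42: w₀L³/(45EI) = 1823/EI
  θ_X0 = 2287/EI,  θ_Y0 = 2728/EI
Flexibility coefficients: a unit moment at one end gives L/(3EI) there and L/(6EI) at the far end, so f₁₁ = f₂₂ = 4.167/EI and f₁₂ = f₂₁ = 2.083/EI.
Compatibility — zero rotation at each built-in end:
  4.167 M_X + 2.083 M_Y = 2287
  2.083 M_X + 4.167 M_Y = 2728
Solving the pair gives M_X = 295.4 kip·ft and M_Y = 506.9 kip·ft (hogging).

M_Y = 506.9 kip·ft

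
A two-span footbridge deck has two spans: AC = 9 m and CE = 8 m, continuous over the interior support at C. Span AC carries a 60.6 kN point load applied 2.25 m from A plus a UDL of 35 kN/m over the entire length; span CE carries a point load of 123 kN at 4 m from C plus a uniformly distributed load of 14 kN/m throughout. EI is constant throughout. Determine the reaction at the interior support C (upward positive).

Release continuity at C by inserting a hinge; the redundant is the internal moment M_C. The primary structure is two simply-supported spans AC and CE.
Rotations at C on the released spans (each span's end-slope, ×1/EI):
  span AC: point load 60.6 at a = 2.25: Pab(L + a)/(6LEI) = 191.7/EI
  span AC: UDL 35: wL³/(24EI) = 1063/EI
  span CE: point load 123 at a = 4: Pab(L + b)/(6LEI) = 492/EI
  span CE: UDL 14: wL³/(24EI) = 298.7/EI
  relative rotation θ_0 = (1255 + 790.7)/EI = 2046/EI
A unit hogging moment at C produces rotation L₁/(3EI) + L₂/(3EI) = 5.667/EI.
Compatibility: M_C·(L₁+L₂)/(3EI) = θ_0, giving M_C = 361 kN·m (hogging).
Span AC, ΣM about A with M_C applied at C: R_C^{AC}·9 = 1554 + 361, so R_C^{AC} = 212.8 kN and R_A = 375.6 − 212.8 = 162.8 kN.
Span CE, ΣM about E: R_C^{CE}·8 = 940 + 361, so R_C^{CE} = 162.6 kN and R_E = 235 − 162.6 = 72.38 kN.
R_C = 212.8 + 162.6 = 375.4 kN.

R_C = 375.4 kN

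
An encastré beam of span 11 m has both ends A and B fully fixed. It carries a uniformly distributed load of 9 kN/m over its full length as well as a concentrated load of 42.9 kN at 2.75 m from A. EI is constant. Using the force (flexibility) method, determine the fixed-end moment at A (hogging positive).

Take the two fixed-end moments M_A, M_B as redundants; the released structure is the simple span AB.
On the primary (simply-supported) span, the end slopes from the loading are:
  at A: UDL 9: wL³/(24EI) = 499.1/EI
  at B: UDL 9: wL³/(24EI) = 499.1/EI
  at A: point load 42.9 at a = 2.75: Pab(L + b)/(6LEI) = 283.9/EI
  at B: point load 42.9 at a = 2.75: Pab(L + a)/(6LEI) = 202.8/EI
  θ_A0 = 783/EI,  θ_B0 = 701.9/EI
Flexibility coefficients: a unit moment at one end gives L/(3EI) there and L/(6EI) at the far end, so f₁₁ = f₂₂ = 3.667/EI and f₁₂ = f₂₁ = 1.833/EI.
Compatibility — zero rotation at each built-in end:
  3.667 M_A + 1.833 M_B = 783
  1.833 M_A + 3.667 M_B = 701.9
Solving the pair gives M_A = 157.1 kN·m and M_B = 112.9 kN·m (hogging).

M_A = 157.1 kN·m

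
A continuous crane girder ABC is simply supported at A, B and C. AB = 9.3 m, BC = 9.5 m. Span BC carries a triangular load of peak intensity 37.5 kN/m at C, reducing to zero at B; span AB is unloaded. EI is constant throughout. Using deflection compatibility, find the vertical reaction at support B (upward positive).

Release continuity at B by inserting a hinge; the redundant is the internal moment M_B. The primary structure is two simply-supported spans AB and BC.
Rotations at B on the released spans (each span's end-slope, ×1/EI):
  span BC: triangular load, peak 37.5: 7w₀L³/(360EI) = 625.2/EI
  relative rotation θ_0 = (0 + 625.2)/EI = 625.2/EI
A unit hogging moment at B produces rotation L₁/(3EI) + L₂/(3EI) = 6.267/EI.
Compatibility: M_B·(L₁+L₂)/(3EI) = θ_0, giving M_B = 99.76 kN·m (hogging).
Span AB, ΣM about A with M_B applied at B: R_B^{AB}·9.3 = 0 + 99.76, so R_B^{AB} = 10.73 kN and R_A = 0 − 10.73 = -10.73 kN.
Span BC, ΣM about C: R_B^{BC}·9.5 = 564.1 + 99.76, so R_B^{BC} = 69.88 kN and R_C = 178.1 − 69.88 = 108.2 kN.
R_B = 10.73 + 69.88 = 80.6 kN.

R_B = 80.6 kN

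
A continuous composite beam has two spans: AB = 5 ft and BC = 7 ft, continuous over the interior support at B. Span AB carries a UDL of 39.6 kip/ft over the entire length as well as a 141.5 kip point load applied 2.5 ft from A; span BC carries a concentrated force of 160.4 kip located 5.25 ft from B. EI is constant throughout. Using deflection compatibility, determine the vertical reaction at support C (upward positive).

Release continuity at B by inserting a hinge; the redundant is the internal moment M_B. The primary structure is two simply-supported spans AB and BC.
End slopes at the hinge B, treating each span as simply supported:
  span AB: UDL 39.6: wL³/(24EI) = 206.2/EI
  span AB: point load 141.5 at a = 2.5: Pab(L + a)/(6LEI) = 221.1/EI
  span BC: point load 160.4 at a = 5.25: Pab(L + b)/(6LEI) = 307/EI
  relative rotation θ_0 = (427.3 + 307)/EI = 734.4/EI
A unit hogging moment at B produces rotation L₁/(3EI) + L₂/(3EI) = 4/EI.
Compatibility: M_B·(L₁+L₂)/(3EI) = θ_0, giving M_B = 183.6 kip·ft (hogging).
Span BC, ΣM about C: R_B^{BC}·7 = 280.7 + 183.6, so R_B^{BC} = 66.33 kip and R_C = 160.4 − 66.33 = 94.07 kip.

R_C = 94.07 kip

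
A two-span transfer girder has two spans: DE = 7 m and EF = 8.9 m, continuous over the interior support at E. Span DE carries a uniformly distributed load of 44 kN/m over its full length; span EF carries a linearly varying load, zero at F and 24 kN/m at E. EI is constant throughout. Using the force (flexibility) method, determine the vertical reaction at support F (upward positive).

R_F = 14.3 kN

Take M_E as the redundant. Released structure: two simple spans DE and EF with a hinge at E.
End slopes at the hinge E, treating each span as simply supported:
  span DE: UDL 44: wL³/(24EI) = 628.8/EI
  span EF: triangular load, peak 24: w₀L³/(45EI) = 376/EI
  relative rotation θ_0 = (628.8 + 376)/EI = 1005/EI
A unit hogging moment at E produces rotation L₁/(3EI) + L₂/(3EI) = 5.3/EI.
Compatibility: M_E·(L₁+L₂)/(3EI) = θ_0, giving M_E = 189.6 kN·m (hogging).
Span EF, ΣM about F: R_E^{EF}·8.9 = 633.7 + 189.6, so R_E^{EF} = 92.5 kN and R_F = 106.8 − 92.5 = 14.3 kN.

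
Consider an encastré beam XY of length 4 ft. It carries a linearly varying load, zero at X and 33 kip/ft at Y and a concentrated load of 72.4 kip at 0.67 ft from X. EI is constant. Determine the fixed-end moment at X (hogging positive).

Release both end moments; the primary structure is a simply-supported span XY with redundants M_X and M_Y.
On the primary (simply-supported) span, the end slopes from the loading are:
  at X: triangular load, peak 33: 7w₀L³/(360EI) = 41.07/EI
  at Y: triangular load, peak 33: w₀L³/(45EI) = 46.93/EI
  at X: point load 72.4 at a = 0.67: Pab(L + b)/(6LEI) = 49.33/EI
  at Y: point load 72.4 at a = 0.67: Pab(L + a)/(6LEI) = 31.43/EI
  θ_X0 = 90.4/EI,  θ_Y0 = 78.36/EI
Flexibility coefficients: a unit moment at one end gives L/(3EI) there and L/(6EI) at the far end, so f₁₁ = f₂₂ = 1.333/EI and f₁₂ = f₂₁ = 0.6667/EI.
Compatibility — zero rotation at each built-in end:
  1.333 M_X + 0.6667 M_Y = 90.4
  0.6667 M_X + 1.333 M_Y = 78.36
Solving the pair gives M_X = 51.22 kip·ft and M_Y = 33.16 kip·ft (hogging).

M_X = 51.22 kip·ft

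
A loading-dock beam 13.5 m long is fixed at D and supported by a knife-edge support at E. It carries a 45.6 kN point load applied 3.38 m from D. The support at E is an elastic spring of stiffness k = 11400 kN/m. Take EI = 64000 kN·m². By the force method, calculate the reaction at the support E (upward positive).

Remove the prop at E; the released (primary) structure is a cantilever built in at D.
Deflection at E on the released cantilever, summing each load's contribution:
  point load 45.6 at a = 3.38: Pa²(3L − a)/(6EI) = 3223/EI
Flexibility coefficient — unit upward force at E: δ_{EE} = L³/(3EI) = 820.1/EI.
With EI = 64000 kN·m²: δ_0 = 0.050359 m and δ_{EE} = 0.012814 m/kN.
Compatibility — the spring shortens by R_E/k under the reaction it provides: δ_0 − R_E·δ_{EE} = R_E/k. With 1/k = 0.000088 m/kN, R_E = δ_0 / (δ_{EE} + 1/k) = 0.050359 / (0.012814 + 0.000088) = 3.903 kN.

R_E = 3.903 kN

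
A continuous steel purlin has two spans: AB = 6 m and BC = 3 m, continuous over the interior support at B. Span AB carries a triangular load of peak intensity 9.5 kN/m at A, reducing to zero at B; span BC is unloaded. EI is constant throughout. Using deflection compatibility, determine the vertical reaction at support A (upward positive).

R_A = 16.78 kN

Insert a hinge at B; M_B is the redundant, and each span becomes simply supported.
End slopes at the hinge B, treating each span as simply supported:
  span AB: triangular load, peak 9.5: 7w₀L³/(360EI) = 39.9/EI
  relative rotation θ_0 = (39.9 + 0)/EI = 39.9/EI
A unit hogging moment at B produces rotation L₁/(3EI) + L₂/(3EI) = 3/EI.
Slope continuity at B: θ_0 = M_B·3/EI, so M_B = 39.9/3 = 13.3 kN·m (hogging).
Span AB, ΣM about A with M_B applied at B: R_B^{AB}·6 = 57 + 13.3, so R_B^{AB} = 11.72 kN and R_A = 28.5 − 11.72 = 16.78 kN.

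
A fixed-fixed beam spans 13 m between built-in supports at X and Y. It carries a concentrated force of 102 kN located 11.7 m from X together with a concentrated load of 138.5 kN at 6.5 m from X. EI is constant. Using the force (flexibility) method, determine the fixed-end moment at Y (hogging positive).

M_Y = 332.5 kN·m

Release both end moments; the primary structure is a simply-supported span XY with redundants M_X and M_Y.
End rotations of the released simple span under the applied load (×1/EI):
  at X: point load 102 at a = 11.7: Pab(L + b)/(6LEI) = 284.4/EI
  at Y: point load 102 at a = 11.7: Pab(L + a)/(6LEI) = 491.3/EI
  at X: point load 138.5 at a = 6.5: Pab(L + b)/(6LEI) = 1463/EI
  at Y: point load 138.5 at a = 6.5: Pab(L + a)/(6LEI) = 1463/EI
  θ_X0 = 1747/EI,  θ_Y0 = 1954/EI
Flexibility coefficients: a unit moment at one end gives L/(3EI) there and L/(6EI) at the far end, so f₁₁ = f₂₂ = 4.333/EI and f₁₂ = f₂₁ = 2.167/EI.
Compatibility — zero rotation at each built-in end:
  4.333 M_X + 2.167 M_Y = 1747
  2.167 M_X + 4.333 M_Y = 1954
Solving the pair gives M_X = 237 kN·m and M_Y = 332.5 kN·m (hogging).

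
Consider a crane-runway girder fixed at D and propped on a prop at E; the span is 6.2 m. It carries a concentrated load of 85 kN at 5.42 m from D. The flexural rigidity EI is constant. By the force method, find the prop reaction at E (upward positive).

R_E = 69.04 kN

Release the roller at E. Primary structure: cantilever fixed at D.
Deflection at E on the released cantilever, summing each load's contribution:
  point load 85 at a = 5.42: Pa²(3L − a)/(6EI) = 5485/EI
Flexibility coefficient — unit upward force at E: δ_{EE} = L³/(3EI) = 79.44/EI.
The prop prevents deflection at E: R_E = δ_0/δ_{EE} = 5485/79.44 = 69.04 kN.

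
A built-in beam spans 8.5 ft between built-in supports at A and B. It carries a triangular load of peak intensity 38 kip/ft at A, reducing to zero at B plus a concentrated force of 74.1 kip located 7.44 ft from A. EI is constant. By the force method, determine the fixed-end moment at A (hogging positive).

Release both end moments; the primary structure is a simply-supported span AB with redundants M_A and M_B.
On the primary (simply-supported) span, the end slopes from the loading are:
  at A: triangular load, peak 38: w₀L³/(45EI) = 518.6/EI
  at B: triangular load, peak 38: 7w₀L³/(360EI) = 453.8/EI
  at A: point load 74.1 at a = 7.44: Pab(L + b)/(6LEI) = 109.5/EI
  at B: point load 74.1 at a = 7.44: Pab(L + a)/(6LEI) = 182.6/EI
  θ_A0 = 628.1/EI,  θ_B0 = 636.4/EI
Flexibility coefficients: a unit moment at one end gives L/(3EI) there and L/(6EI) at the far end, so f₁₁ = f₂₂ = 2.833/EI and f₁₂ = f₂₁ = 1.417/EI.
Compatibility — zero rotation at each built-in end:
  2.833 M_A + 1.417 M_B = 628.1
  1.417 M_A + 2.833 M_B = 636.4
Solving the pair gives M_A = 145.8 kip·ft and M_B = 151.7 kip·ft (hogging).

M_A = 145.8 kip·ft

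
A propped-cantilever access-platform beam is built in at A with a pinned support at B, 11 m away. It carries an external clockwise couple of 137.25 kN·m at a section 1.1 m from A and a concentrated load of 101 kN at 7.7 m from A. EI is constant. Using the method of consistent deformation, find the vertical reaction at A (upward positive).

R_A = 40.53 kN

Choose R_B as the redundant. The primary structure is the cantilever fixed at A.
Free-end deflection of the primary structure under the applied loading (downward +):
  clockwise couple 137.25 at a = 1.1: M₀a(2L − a)/(2EI) = 1578/EI
  point load 101 at a = 7.7: Pa²(3L − a)/(6EI) = 25251/EI
  δ_0 = 26828/EI
Tip deflection under a unit load at B: L³/(3EI) = 443.7/EI.
The prop prevents deflection at B: R_B = δ_0/δ_{BB} = 26828/443.7 = 60.47 kN.
Vertical equilibrium: R_A = ΣP − R_B = 101 − 60.47 = 40.53 kN.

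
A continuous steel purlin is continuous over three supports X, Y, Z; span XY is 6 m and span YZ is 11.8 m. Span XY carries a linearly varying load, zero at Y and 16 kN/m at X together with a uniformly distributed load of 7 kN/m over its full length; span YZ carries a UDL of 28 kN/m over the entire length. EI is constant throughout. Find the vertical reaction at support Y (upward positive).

Insert a hinge at Y; M_Y is the redundant, and each span becomes simply supported.
End slopes at the hinge Y, treating each span as simply supported:
  span XY: triangular load, peak 16: 7w₀L³/(360EI) = 67.2/EI
  span XY: UDL 7: wL³/(24EI) = 63/EI
  span YZ: UDL 28: wL³/(24EI) = 1917/EI
  relative rotation θ_0 = (130.2 + 1917)/EI = 2047/EI
A unit hogging moment at Y produces rotation L₁/(3EI) + L₂/(3EI) = 5.933/EI.
Compatibility: M_Y·(L₁+L₂)/(3EI) = θ_0, giving M_Y = 345 kN·m (hogging).
Span XY, ΣM about X with M_Y applied at Y: R_Y^{XY}·6 = 222 + 345, so R_Y^{XY} = 94.5 kN and R_X = 90 − 94.5 = -4.502 kN.
Span YZ, ΣM about Z: R_Y^{YZ}·11.8 = 1949 + 345, so R_Y^{YZ} = 194.4 kN and R_Z = 330.4 − 194.4 = 136 kN.
R_Y = 94.5 + 194.4 = 288.9 kN.

R_Y = 288.9 kN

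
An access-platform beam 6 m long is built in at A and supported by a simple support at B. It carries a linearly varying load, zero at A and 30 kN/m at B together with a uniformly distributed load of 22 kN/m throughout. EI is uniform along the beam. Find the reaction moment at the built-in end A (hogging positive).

M_A = 162 kN·m

Take the reaction at B as the redundant and release it; the primary structure is a cantilever fixed at A.
Primary-structure tip deflection at B by superposition:
  triangular load, peak 30 at the free end: 11w₀L⁴/(120EI) = 3564/EI
  UDL 22: wL⁴/(8EI) = 3564/EI
  δ_0 = 7128/EI
Flexibility coefficient — unit upward force at B: δ_{BB} = L³/(3EI) = 72/EI.
Compatibility at B: δ_0 − R_B·δ_{BB} = 0, so R_B = 7128/72 = 99 kN.
Moment equilibrium about A: M_A = Σ(load moments about A) − R_B·L = 756 − 99×6 = 162 kN·m.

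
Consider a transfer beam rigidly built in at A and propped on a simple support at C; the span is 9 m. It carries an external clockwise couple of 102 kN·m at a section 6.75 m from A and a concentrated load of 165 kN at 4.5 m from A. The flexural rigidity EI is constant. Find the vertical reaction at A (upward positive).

Release the roller at C. Primary structure: cantilever fixed at A.
Deflection at C on the released cantilever, summing each load's contribution:
  clockwise couple 102 at a = 6.75: M₀a(2L − a)/(2EI) = 3873/EI
  point load 165 at a = 4.5: Pa²(3L − a)/(6EI) = 12530/EI
  δ_0 = 16402/EI
Tip deflection under a unit load at C: L³/(3EI) = 243/EI.
Compatibility at C: δ_0 − R_C·δ_{CC} = 0, so R_C = 16402/243 = 67.5 kN.
Vertical equilibrium: R_A = ΣP − R_C = 165 − 67.5 = 97.5 kN.

R_A = 97.5 kN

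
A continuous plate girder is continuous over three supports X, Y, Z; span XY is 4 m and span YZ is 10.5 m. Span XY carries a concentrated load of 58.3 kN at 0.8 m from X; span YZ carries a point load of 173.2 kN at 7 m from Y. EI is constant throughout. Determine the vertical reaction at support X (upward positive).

Take M_Y as the redundant. Released structure: two simple spans XY and YZ with a hinge at Y.
Discontinuity in slope at Y on the released structure — sum the simple-span end rotations:
  span XY: point load 58.3 at a = 0.8: Pab(L + a)/(6LEI) = 29.85/EI
  span YZ: point load 173.2 at a = 7: Pab(L + b)/(6LEI) = 943/EI
  relative rotation θ_0 = (29.85 + 943)/EI = 972.8/EI
A unit hogging moment at Y produces rotation L₁/(3EI) + L₂/(3EI) = 4.833/EI.
Compatibility: M_Y·(L₁+L₂)/(3EI) = θ_0, giving M_Y = 201.3 kN·m (hogging).
Span XY, ΣM about X with M_Y applied at Y: R_Y^{XY}·4 = 46.64 + 201.3, so R_Y^{XY} = 61.98 kN and R_X = 58.3 − 61.98 = -3.679 kN.

R_X = -3.679 kN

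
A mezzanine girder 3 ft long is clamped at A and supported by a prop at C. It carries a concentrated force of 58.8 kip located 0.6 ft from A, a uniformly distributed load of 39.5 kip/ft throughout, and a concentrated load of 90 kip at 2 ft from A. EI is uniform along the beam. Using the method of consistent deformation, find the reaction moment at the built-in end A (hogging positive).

Choose R_C as the redundant. The primary structure is the cantilever fixed at A.
Deflection at C on the released cantilever, summing each load's contribution:
  point load 58.8 at a = 0.6: Pa²(3L − a)/(6EI) = 29.64/EI
  UDL 39.5: wL⁴/(8EI) = 399.9/EI
  point load 90 at a = 2: Pa²(3L − a)/(6EI) = 420/EI
  δ_0 = 849.6/EI
Tip deflection under a unit load at C: L³/(3EI) = 9/EI.
Compatibility at C: δ_0 − R_C·δ_{CC} = 0, so R_C = 849.6/9 = 94.4 kip.
Moment equilibrium about A: M_A = Σ(load moments about A) − R_C·L = 393 − 94.4×3 = 109.8 kip·ft.

M_A = 109.8 kip·ft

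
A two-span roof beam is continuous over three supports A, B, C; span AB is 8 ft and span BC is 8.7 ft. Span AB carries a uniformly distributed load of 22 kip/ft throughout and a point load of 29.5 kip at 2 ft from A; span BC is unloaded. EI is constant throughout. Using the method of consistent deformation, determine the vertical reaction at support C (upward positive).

R_C = -11.21 kip

Release continuity at B by inserting a hinge; the redundant is the internal moment M_B. The primary structure is two simply-supported spans AB and BC.
End slopes at the hinge B, treating each span as simply supported:
  span AB: UDL 22: wL³/(24EI) = 469.3/EI
  span AB: point load 29.5 at a = 2: Pab(L + a)/(6LEI) = 73.75/EI
  relative rotation θ_0 = (543.1 + 0)/EI = 543.1/EI
A unit hogging moment at B produces rotation L₁/(3EI) + L₂/(3EI) = 5.567/EI.
Compatibility: M_B·(L₁+L₂)/(3EI) = θ_0, giving M_B = 97.56 kip·ft (hogging).
Span BC, ΣM about C: R_B^{BC}·8.7 = 0 + 97.56, so R_B^{BC} = 11.21 kip and R_C = 0 − 11.21 = -11.21 kip.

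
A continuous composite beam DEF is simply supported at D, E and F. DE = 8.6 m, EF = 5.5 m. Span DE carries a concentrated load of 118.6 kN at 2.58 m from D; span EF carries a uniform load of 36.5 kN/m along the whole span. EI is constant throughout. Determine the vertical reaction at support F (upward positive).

Take M_E as the redundant. Released structure: two simple spans DE and EF with a hinge at E.
Rotations at E on the released spans (each span's end-slope, ×1/EI):
  span DE: point load 118.6 at a = 2.58: Pab(L + a)/(6LEI) = 399.1/EI
  span EF: UDL 36.5: wL³/(24EI) = 253/EI
  relative rotation θ_0 = (399.1 + 253)/EI = 652.1/EI
A unit hogging moment at E produces rotation L₁/(3EI) + L₂/(3EI) = 4.7/EI.
Slope continuity at E: θ_0 = M_E·4.7/EI, so M_E = 652.1/4.7 = 138.8 kN·m (hogging).
Span EF, ΣM about F: R_E^{EF}·5.5 = 552.1 + 138.8, so R_E^{EF} = 125.6 kN and R_F = 200.8 − 125.6 = 75.15 kN.

R_F = 75.15 kN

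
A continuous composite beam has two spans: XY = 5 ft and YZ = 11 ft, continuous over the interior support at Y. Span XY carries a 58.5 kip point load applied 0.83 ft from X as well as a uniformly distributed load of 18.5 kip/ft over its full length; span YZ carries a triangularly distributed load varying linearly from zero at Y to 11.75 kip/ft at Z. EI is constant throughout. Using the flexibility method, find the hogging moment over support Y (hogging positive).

M_Y = 82.46 kip·ft

Insert a hinge at Y; M_Y is the redundant, and each span becomes simply supported.
End slopes at the hinge Y, treating each span as simply supported:
  span XY: point load 58.5 at a = 0.83: Pab(L + a)/(6LEI) = 39.35/EI
  span XY: UDL 18.5: wL³/(24EI) = 96.35/EI
  span YZ: triangular load, peak 11.75: 7w₀L³/(360EI) = 304.1/EI
  relative rotation θ_0 = (135.7 + 304.1)/EI = 439.8/EI
A unit hogging moment at Y produces rotation L₁/(3EI) + L₂/(3EI) = 5.333/EI.
Slope continuity at Y: θ_0 = M_Y·5.333/EI, so M_Y = 439.8/5.333 = 82.46 kip·ft (hogging).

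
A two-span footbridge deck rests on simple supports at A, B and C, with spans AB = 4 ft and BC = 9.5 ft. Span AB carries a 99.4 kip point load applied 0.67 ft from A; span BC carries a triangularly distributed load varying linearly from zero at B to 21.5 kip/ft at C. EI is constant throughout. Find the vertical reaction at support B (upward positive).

Insert a hinge at B; M_B is the redundant, and each span becomes simply supported.
Discontinuity in slope at B on the released structure — sum the simple-span end rotations:
  span AB: point load 99.4 at a = 0.67: Pab(L + a)/(6LEI) = 43.15/EI
  span BC: triangular load, peak 21.5: 7w₀L³/(360EI) = 358.4/EI
  relative rotation θ_0 = (43.15 + 358.4)/EI = 401.6/EI
A unit hogging moment at B produces rotation L₁/(3EI) + L₂/(3EI) = 4.5/EI.
Slope continuity at B: θ_0 = M_B·4.5/EI, so M_B = 401.6/4.5 = 89.24 kip·ft (hogging).
Span AB, ΣM about A with M_B applied at B: R_B^{AB}·4 = 66.6 + 89.24, so R_B^{AB} = 38.96 kip and R_A = 99.4 − 38.96 = 60.44 kip.
Span BC, ΣM about C: R_B^{BC}·9.5 = 323.4 + 89.24, so R_B^{BC} = 43.44 kip and R_C = 102.1 − 43.44 = 58.69 kip.
R_B = 38.96 + 43.44 = 82.4 kip.

R_B = 82.4 kip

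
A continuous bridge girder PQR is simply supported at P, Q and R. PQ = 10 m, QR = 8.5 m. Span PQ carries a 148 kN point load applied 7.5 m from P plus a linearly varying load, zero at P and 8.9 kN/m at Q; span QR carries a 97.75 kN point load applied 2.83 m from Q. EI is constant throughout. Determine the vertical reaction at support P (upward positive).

R_P = 28.43 kN

Insert a hinge at Q; M_Q is the redundant, and each span becomes simply supported.
Rotations at Q on the released spans (each span's end-slope, ×1/EI):
  span PQ: point load 148 at a = 7.5: Pab(L + a)/(6LEI) = 809.4/EI
  span PQ: triangular load, peak 8.9: w₀L³/(45EI) = 197.8/EI
  span QR: point load 97.75 at a = 2.83: Pab(L + b)/(6LEI) = 435.8/EI
  relative rotation θ_0 = (1007 + 435.8)/EI = 1443/EI
A unit hogging moment at Q produces rotation L₁/(3EI) + L₂/(3EI) = 6.167/EI.
Slope continuity at Q: θ_0 = M_Q·6.167/EI, so M_Q = 1443/6.167 = 234 kN·m (hogging).
Span PQ, ΣM about P with M_Q applied at Q: R_Q^{PQ}·10 = 1407 + 234, so R_Q^{PQ} = 164.1 kN and R_P = 192.5 − 164.1 = 28.43 kN.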